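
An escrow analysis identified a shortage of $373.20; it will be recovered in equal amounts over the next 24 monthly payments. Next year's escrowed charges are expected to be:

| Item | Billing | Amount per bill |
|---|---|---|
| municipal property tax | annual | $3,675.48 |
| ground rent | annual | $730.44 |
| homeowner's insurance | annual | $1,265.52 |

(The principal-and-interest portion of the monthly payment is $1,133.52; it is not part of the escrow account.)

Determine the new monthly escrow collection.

Municipal property tax: $3,675.48
Ground rent: $730.44
Homeowner's insurance: $1,265.52
Total per year = $3,675.48 + $730.44 + $1,265.52 = $5,671.44
Monthly = $5,671.44 / 12 = $472.62
Shortage spread = $373.20 ÷ 24 = $15.55/mo
New monthly escrow = $472.62 + $15.55 = $488.17

$488.17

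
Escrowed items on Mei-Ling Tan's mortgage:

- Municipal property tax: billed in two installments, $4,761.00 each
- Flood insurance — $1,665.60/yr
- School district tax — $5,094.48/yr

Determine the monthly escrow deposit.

$1,356.84

Municipal property tax = $4,761.00 × 2 = $9,522.00 per year
Flood insurance = $1,665.60 per year
School district tax = $5,094.48 per year
Yearly total = $9,522.00 + $1,665.60 + $5,094.48 = $16,282.08
Base monthly escrow = $16,282.08 ÷ 12 = $1,356.84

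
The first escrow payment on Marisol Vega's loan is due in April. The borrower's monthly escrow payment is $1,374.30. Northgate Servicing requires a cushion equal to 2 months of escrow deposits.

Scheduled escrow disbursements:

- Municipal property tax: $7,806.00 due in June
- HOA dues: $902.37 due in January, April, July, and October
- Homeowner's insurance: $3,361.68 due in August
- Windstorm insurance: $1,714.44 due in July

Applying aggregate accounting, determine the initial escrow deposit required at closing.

$10,563.96

Cushion = 2 × $1,374.30 = $2,748.60
Trial balance (start $0, +$1,374.30 each month, − disbursements):
  Apr: +$1,374.30 − $902.37 → $471.93
  May: +$1,374.30 → $1,846.23
  Jun: +$1,374.30 − $7,806.00 → -$4,585.47
  Jul: +$1,374.30 − $2,616.81 → -$5,827.98
  Aug: +$1,374.30 − $3,361.68 → -$7,815.36
  Sep: +$1,374.30 → -$6,441.06
  Oct: +$1,374.30 − $902.37 → -$5,969.13
  Nov: +$1,374.30 → -$4,594.83
  Dec: +$1,374.30 → -$3,220.53
  Jan: +$1,374.30 − $902.37 → -$2,748.60
  Feb: +$1,374.30 → -$1,374.30
  Mar: +$1,374.30 → $0.00
Lowest trial balance = -$7,815.36 (Aug)
Initial deposit = cushion − low point = $2,748.60 − (-$7,815.36) = $10,563.96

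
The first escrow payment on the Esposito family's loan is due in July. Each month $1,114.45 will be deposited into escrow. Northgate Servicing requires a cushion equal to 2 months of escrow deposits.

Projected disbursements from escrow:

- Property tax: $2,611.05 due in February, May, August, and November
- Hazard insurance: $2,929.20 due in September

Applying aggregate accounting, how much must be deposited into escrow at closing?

$4,807.95

Cushion = 2 × $1,114.45 = $2,228.90
Trial balance (start $0, +$1,114.45 each month, − disbursements):
  Jul: +$1,114.45 → $1,114.45
  Aug: +$1,114.45 − $2,611.05 → -$382.15
  Sep: +$1,114.45 − $2,929.20 → -$2,196.90
  Oct: +$1,114.45 → -$1,082.45
  Nov: +$1,114.45 − $2,611.05 → -$2,579.05
  Dec: +$1,114.45 → -$1,464.60
  Jan: +$1,114.45 → -$350.15
  Feb: +$1,114.45 − $2,611.05 → -$1,846.75
  Mar: +$1,114.45 → -$732.30
  Apr: +$1,114.45 → $382.15
  May: +$1,114.45 − $2,611.05 → -$1,114.45
  Jun: +$1,114.45 → $0.00
Lowest trial balance = -$2,579.05 (Nov)
Initial deposit = cushion − low point = $2,228.90 − (-$2,579.05) = $4,807.95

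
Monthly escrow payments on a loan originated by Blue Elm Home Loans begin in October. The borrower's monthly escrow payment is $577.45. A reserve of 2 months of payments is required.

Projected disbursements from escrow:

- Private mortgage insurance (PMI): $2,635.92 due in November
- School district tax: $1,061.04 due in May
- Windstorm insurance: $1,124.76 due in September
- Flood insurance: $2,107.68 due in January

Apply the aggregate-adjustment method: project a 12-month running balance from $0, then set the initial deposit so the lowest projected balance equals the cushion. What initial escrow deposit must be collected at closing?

$3,588.70

Cushion = 2 × $577.45 = $1,154.90
Trial balance (start $0, +$577.45 each month, − disbursements):
  Oct: +$577.45 → $577.45
  Nov: +$577.45 − $2,635.92 → -$1,481.02
  Dec: +$577.45 → -$903.57
  Jan: +$577.45 − $2,107.68 → -$2,433.80
  Feb: +$577.45 → -$1,856.35
  Mar: +$577.45 → -$1,278.90
  Apr: +$577.45 → -$701.45
  May: +$577.45 − $1,061.04 → -$1,185.04
  Jun: +$577.45 → -$607.59
  Jul: +$577.45 → -$30.14
  Aug: +$577.45 → $547.31
  Sep: +$577.45 − $1,124.76 → $0.00
Lowest trial balance = -$2,433.80 (Jan)
Initial deposit = cushion − low point = $1,154.90 − (-$2,433.80) = $3,588.70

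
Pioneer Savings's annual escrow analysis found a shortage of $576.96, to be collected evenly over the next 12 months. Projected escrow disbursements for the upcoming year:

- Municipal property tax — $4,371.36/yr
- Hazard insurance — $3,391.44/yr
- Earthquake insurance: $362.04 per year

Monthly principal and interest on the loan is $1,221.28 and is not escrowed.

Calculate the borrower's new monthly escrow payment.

$725.15

Municipal property tax — $4,371.36/yr
Hazard insurance — $3,391.44/yr
Earthquake insurance — $362.04/yr
Total annual escrow = $4,371.36 + $3,391.44 + $362.04 = $8,124.84
Base monthly escrow = $8,124.84 / 12 = $677.07
Shortage spread = $576.96 ÷ 12 = $48.08/mo
Adjusted monthly = $677.07 + $48.08 = $725.15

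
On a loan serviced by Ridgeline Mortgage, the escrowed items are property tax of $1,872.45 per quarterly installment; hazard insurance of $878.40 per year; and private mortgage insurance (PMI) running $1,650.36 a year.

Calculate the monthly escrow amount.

Property tax — $1,872.45 × 4 = $7,489.80
Hazard insurance — $878.40
Private mortgage insurance (PMI) — $1,650.36
Total per year = $7,489.80 + $878.40 + $1,650.36 = $10,018.56
Monthly escrow = $10,018.56 ÷ 12 = $834.88

$834.88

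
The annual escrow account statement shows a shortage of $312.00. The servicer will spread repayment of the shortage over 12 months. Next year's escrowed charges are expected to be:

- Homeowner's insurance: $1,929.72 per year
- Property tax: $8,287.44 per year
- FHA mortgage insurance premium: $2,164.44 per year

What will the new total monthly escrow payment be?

Homeowner's insurance — $1,929.72/yr
Property tax — $8,287.44/yr
FHA mortgage insurance premium — $2,164.44/yr
Combined annual = $1,929.72 + $8,287.44 + $2,164.44 = $12,381.60
Per month = $12,381.60 / 12 = $1,031.80
Shortage per month = $312.00 / 12 = $26.00
Adjusted monthly = $1,031.80 + $26.00 = $1,057.80

$1,057.80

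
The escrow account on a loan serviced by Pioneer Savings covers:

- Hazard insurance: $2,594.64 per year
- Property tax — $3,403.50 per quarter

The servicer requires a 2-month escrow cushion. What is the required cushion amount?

Hazard insurance — $2,594.64 per year
Property tax — $3,403.50 × 4 = $13,614.00 per year
Combined annual = $2,594.64 + $13,614.00 = $16,208.64
Monthly = $16,208.64 ÷ 12 = $1,350.72
Cushion = 2 × $1,350.72 = $2,701.44

$2,701.44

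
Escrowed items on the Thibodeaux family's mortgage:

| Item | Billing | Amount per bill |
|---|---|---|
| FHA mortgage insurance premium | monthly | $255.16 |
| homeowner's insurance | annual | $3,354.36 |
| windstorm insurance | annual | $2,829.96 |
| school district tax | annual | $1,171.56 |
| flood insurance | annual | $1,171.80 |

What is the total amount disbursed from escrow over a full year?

FHA mortgage insurance premium: $255.16 × 12 = $3,061.92 annually
Homeowner's insurance: $3,354.36 annually
Windstorm insurance: $2,829.96 annually
School district tax: $1,171.56 annually
Flood insurance: $1,171.80 annually
Yearly total = $3,061.92 + $3,354.36 + $2,829.96 + $1,171.56 + $1,171.80 = $11,589.60

$11,589.60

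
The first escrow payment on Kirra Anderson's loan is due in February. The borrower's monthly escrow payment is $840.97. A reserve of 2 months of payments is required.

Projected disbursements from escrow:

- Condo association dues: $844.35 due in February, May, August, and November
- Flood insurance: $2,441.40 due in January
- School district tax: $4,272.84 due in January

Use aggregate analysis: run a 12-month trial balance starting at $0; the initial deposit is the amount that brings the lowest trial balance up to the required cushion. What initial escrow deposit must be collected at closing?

Cushion = 2 × $840.97 = $1,681.94
Trial balance (start $0, +$840.97 each month, − disbursements):
  Feb: +$840.97 − $844.35 → -$3.38
  Mar: +$840.97 → $837.59
  Apr: +$840.97 → $1,678.56
  May: +$840.97 − $844.35 → $1,675.18
  Jun: +$840.97 → $2,516.15
  Jul: +$840.97 → $3,357.12
  Aug: +$840.97 − $844.35 → $3,353.74
  Sep: +$840.97 → $4,194.71
  Oct: +$840.97 → $5,035.68
  Nov: +$840.97 − $844.35 → $5,032.30
  Dec: +$840.97 → $5,873.27
  Jan: +$840.97 − $6,714.24 → $0.00
Lowest trial balance = -$3.38 (Feb)
Initial deposit = cushion − low point = $1,681.94 − (-$3.38) = $1,685.32

$1,685.32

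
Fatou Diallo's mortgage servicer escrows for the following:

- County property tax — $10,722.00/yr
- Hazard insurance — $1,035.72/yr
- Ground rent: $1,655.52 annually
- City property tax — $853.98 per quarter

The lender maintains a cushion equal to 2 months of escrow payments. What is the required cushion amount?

$2,804.86

County property tax = $10,722.00 annually
Hazard insurance = $1,035.72 annually
Ground rent = $1,655.52 annually
City property tax = $853.98 × 4 = $3,415.92 annually
Annual escrow total = $16,829.16
Monthly escrow = $16,829.16 ÷ 12 = $1,402.43
Cushion = 2 × $1,402.43 = $2,804.86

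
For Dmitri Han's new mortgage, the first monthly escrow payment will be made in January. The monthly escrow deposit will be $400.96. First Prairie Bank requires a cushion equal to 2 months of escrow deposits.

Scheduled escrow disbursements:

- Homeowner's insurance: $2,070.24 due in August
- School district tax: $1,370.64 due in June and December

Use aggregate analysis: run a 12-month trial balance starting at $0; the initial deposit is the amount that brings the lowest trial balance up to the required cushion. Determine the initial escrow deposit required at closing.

Cushion = 2 × $400.96 = $801.92
Trial balance (start $0, +$400.96 each month, − disbursements):
  Jan: +$400.96 → $400.96
  Feb: +$400.96 → $801.92
  Mar: +$400.96 → $1,202.88
  Apr: +$400.96 → $1,603.84
  May: +$400.96 → $2,004.80
  Jun: +$400.96 − $1,370.64 → $1,035.12
  Jul: +$400.96 → $1,436.08
  Aug: +$400.96 − $2,070.24 → -$233.20
  Sep: +$400.96 → $167.76
  Oct: +$400.96 → $568.72
  Nov: +$400.96 → $969.68
  Dec: +$400.96 − $1,370.64 → $0.00
Lowest trial balance = -$233.20 (Aug)
Initial deposit = cushion − low point = $801.92 − (-$233.20) = $1,035.12

$1,035.12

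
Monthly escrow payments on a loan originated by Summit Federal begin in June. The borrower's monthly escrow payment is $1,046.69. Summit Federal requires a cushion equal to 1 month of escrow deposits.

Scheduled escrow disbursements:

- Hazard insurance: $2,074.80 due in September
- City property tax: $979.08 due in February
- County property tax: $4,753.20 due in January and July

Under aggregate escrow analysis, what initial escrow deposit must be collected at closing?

$4,254.37

Cushion = 1 × $1,046.69 = $1,046.69
Trial balance (start $0, +$1,046.69 each month, − disbursements):
  Jun: +$1,046.69 → $1,046.69
  Jul: +$1,046.69 − $4,753.20 → -$2,659.82
  Aug: +$1,046.69 → -$1,613.13
  Sep: +$1,046.69 − $2,074.80 → -$2,641.24
  Oct: +$1,046.69 → -$1,594.55
  Nov: +$1,046.69 → -$547.86
  Dec: +$1,046.69 → $498.83
  Jan: +$1,046.69 − $4,753.20 → -$3,207.68
  Feb: +$1,046.69 − $979.08 → -$3,140.07
  Mar: +$1,046.69 → -$2,093.38
  Apr: +$1,046.69 → -$1,046.69
  May: +$1,046.69 → $0.00
Lowest trial balance = -$3,207.68 (Jan)
Initial deposit = cushion − low point = $1,046.69 − (-$3,207.68) = $4,254.37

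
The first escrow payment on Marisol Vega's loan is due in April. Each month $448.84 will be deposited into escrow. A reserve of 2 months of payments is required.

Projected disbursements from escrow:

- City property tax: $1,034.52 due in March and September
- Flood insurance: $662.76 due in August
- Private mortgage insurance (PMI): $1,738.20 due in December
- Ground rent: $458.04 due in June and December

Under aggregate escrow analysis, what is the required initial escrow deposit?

Cushion = 2 × $448.84 = $897.68
Trial balance (start $0, +$448.84 each month, − disbursements):
  Apr: +$448.84 → $448.84
  May: +$448.84 → $897.68
  Jun: +$448.84 − $458.04 → $888.48
  Jul: +$448.84 → $1,337.32
  Aug: +$448.84 − $662.76 → $1,123.40
  Sep: +$448.84 − $1,034.52 → $537.72
  Oct: +$448.84 → $986.56
  Nov: +$448.84 → $1,435.40
  Dec: +$448.84 − $2,196.24 → -$312.00
  Jan: +$448.84 → $136.84
  Feb: +$448.84 → $585.68
  Mar: +$448.84 − $1,034.52 → $0.00
Lowest trial balance = -$312.00 (Dec)
Initial deposit = cushion − low point = $897.68 − (-$312.00) = $1,209.68

$1,209.68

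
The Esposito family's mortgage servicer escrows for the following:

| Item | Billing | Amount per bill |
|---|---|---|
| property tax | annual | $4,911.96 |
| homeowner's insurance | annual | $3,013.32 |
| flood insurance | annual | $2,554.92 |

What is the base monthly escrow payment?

Property tax = $4,911.96 annually
Homeowner's insurance = $3,013.32 annually
Flood insurance = $2,554.92 annually
Combined annual = $4,911.96 + $3,013.32 + $2,554.92 = $10,480.20
Per month = $10,480.20 ÷ 12 = $873.35

$873.35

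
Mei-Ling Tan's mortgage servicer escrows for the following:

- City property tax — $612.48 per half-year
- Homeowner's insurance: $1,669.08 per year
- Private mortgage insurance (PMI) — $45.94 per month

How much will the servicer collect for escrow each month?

$287.11

City property tax: $612.48 × 2 = $1,224.96 annually
Homeowner's insurance: $1,669.08 annually
Private mortgage insurance (PMI): $45.94 × 12 = $551.28 annually
Total annual escrow = $1,224.96 + $1,669.08 + $551.28 = $3,445.32
Monthly = $3,445.32 / 12 = $287.11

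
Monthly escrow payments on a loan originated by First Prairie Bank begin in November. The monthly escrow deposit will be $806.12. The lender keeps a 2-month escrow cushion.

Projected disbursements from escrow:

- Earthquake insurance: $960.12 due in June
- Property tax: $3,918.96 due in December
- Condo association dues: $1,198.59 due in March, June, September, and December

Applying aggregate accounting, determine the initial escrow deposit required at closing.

Cushion = 2 × $806.12 = $1,612.24
Trial balance (start $0, +$806.12 each month, − disbursements):
  Nov: +$806.12 → $806.12
  Dec: +$806.12 − $5,117.55 → -$3,505.31
  Jan: +$806.12 → -$2,699.19
  Feb: +$806.12 → -$1,893.07
  Mar: +$806.12 − $1,198.59 → -$2,285.54
  Apr: +$806.12 → -$1,479.42
  May: +$806.12 → -$673.30
  Jun: +$806.12 − $2,158.71 → -$2,025.89
  Jul: +$806.12 → -$1,219.77
  Aug: +$806.12 → -$413.65
  Sep: +$806.12 − $1,198.59 → -$806.12
  Oct: +$806.12 → $0.00
Lowest trial balance = -$3,505.31 (Dec)
Initial deposit = cushion − low point = $1,612.24 − (-$3,505.31) = $5,117.55

$5,117.55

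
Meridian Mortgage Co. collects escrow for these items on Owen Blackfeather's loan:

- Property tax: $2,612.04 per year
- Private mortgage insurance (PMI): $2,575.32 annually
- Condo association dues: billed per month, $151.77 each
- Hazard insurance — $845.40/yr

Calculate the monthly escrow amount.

Property tax = $2,612.04
Private mortgage insurance (PMI) = $2,575.32
Condo association dues = $151.77 × 12 = $1,821.24
Hazard insurance = $845.40
Total per year = $2,612.04 + $2,575.32 + $1,821.24 + $845.40 = $7,854.00
Monthly escrow = $7,854.00 / 12 = $654.50

$654.50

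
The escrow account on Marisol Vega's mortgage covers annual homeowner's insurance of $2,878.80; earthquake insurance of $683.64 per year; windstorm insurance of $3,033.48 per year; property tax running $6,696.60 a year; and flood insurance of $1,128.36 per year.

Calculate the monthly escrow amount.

$1,201.74

Homeowner's insurance: $2,878.80 annually
Earthquake insurance: $683.64 annually
Windstorm insurance: $3,033.48 annually
Property tax: $6,696.60 annually
Flood insurance: $1,128.36 annually
Annual escrow total = $14,420.88
Monthly = $14,420.88 ÷ 12 = $1,201.74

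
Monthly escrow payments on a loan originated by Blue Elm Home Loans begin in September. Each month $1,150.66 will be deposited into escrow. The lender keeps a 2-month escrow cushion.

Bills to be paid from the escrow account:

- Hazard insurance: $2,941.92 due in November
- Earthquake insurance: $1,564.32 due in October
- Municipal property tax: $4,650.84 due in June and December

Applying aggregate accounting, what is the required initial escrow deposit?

$6,855.76

Cushion = 2 × $1,150.66 = $2,301.32
Trial balance (start $0, +$1,150.66 each month, − disbursements):
  Sep: +$1,150.66 → $1,150.66
  Oct: +$1,150.66 − $1,564.32 → $737.00
  Nov: +$1,150.66 − $2,941.92 → -$1,054.26
  Dec: +$1,150.66 − $4,650.84 → -$4,554.44
  Jan: +$1,150.66 → -$3,403.78
  Feb: +$1,150.66 → -$2,253.12
  Mar: +$1,150.66 → -$1,102.46
  Apr: +$1,150.66 → $48.20
  May: +$1,150.66 → $1,198.86
  Jun: +$1,150.66 − $4,650.84 → -$2,301.32
  Jul: +$1,150.66 → -$1,150.66
  Aug: +$1,150.66 → $0.00
Lowest trial balance = -$4,554.44 (Dec)
Initial deposit = cushion − low point = $2,301.32 − (-$4,554.44) = $6,855.76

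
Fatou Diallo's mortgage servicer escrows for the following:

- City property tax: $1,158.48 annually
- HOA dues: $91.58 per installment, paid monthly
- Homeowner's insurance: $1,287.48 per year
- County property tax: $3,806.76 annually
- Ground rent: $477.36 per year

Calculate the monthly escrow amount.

$652.42

City property tax — $1,158.48/yr
HOA dues — $91.58 × 12 = $1,098.96/yr
Homeowner's insurance — $1,287.48/yr
County property tax — $3,806.76/yr
Ground rent — $477.36/yr
Total annual escrow = $1,158.48 + $1,098.96 + $1,287.48 + $3,806.76 + $477.36 = $7,829.04
Per month = $7,829.04 / 12 = $652.42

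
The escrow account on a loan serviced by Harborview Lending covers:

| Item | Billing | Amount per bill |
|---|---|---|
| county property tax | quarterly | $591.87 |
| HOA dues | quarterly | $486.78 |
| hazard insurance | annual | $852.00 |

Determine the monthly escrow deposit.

County property tax — $591.87 × 4 = $2,367.48/yr
HOA dues — $486.78 × 4 = $1,947.12/yr
Hazard insurance — $852.00/yr
Total annual escrow = $5,166.60
Monthly escrow = $5,166.60 ÷ 12 = $430.55

$430.55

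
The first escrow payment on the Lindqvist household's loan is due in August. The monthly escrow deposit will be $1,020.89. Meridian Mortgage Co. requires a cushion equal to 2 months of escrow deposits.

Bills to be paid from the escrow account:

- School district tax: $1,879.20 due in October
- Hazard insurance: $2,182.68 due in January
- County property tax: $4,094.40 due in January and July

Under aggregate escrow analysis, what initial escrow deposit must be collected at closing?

$4,072.72

Cushion = 2 × $1,020.89 = $2,041.78
Trial balance (start $0, +$1,020.89 each month, − disbursements):
  Aug: +$1,020.89 → $1,020.89
  Sep: +$1,020.89 → $2,041.78
  Oct: +$1,020.89 − $1,879.20 → $1,183.47
  Nov: +$1,020.89 → $2,204.36
  Dec: +$1,020.89 → $3,225.25
  Jan: +$1,020.89 − $6,277.08 → -$2,030.94
  Feb: +$1,020.89 → -$1,010.05
  Mar: +$1,020.89 → $10.84
  Apr: +$1,020.89 → $1,031.73
  May: +$1,020.89 → $2,052.62
  Jun: +$1,020.89 → $3,073.51
  Jul: +$1,020.89 − $4,094.40 → $0.00
Lowest trial balance = -$2,030.94 (Jan)
Initial deposit = cushion − low point = $2,041.78 − (-$2,030.94) = $4,072.72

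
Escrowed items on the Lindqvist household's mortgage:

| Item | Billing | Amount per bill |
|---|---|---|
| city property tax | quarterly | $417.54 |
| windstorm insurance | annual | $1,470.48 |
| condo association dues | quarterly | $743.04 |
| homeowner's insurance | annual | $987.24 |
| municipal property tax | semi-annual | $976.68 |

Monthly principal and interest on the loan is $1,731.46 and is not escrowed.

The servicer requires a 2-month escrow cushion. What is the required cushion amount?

$1,508.90

City property tax: $417.54 × 4 = $1,670.16 per year
Windstorm insurance: $1,470.48 per year
Condo association dues: $743.04 × 4 = $2,972.16 per year
Homeowner's insurance: $987.24 per year
Municipal property tax: $976.68 × 2 = $1,953.36 per year
Total per year = $1,670.16 + $1,470.48 + $2,972.16 + $987.24 + $1,953.36 = $9,053.40
Monthly = $9,053.40 / 12 = $754.45
Required cushion = 2 × $754.45 = $1,508.90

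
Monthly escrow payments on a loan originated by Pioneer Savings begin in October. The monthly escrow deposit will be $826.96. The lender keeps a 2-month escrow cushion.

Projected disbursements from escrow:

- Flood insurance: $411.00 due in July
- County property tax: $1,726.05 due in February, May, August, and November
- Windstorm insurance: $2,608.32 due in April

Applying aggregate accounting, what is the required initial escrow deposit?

Cushion = 2 × $826.96 = $1,653.92
Trial balance (start $0, +$826.96 each month, − disbursements):
  Oct: +$826.96 → $826.96
  Nov: +$826.96 − $1,726.05 → -$72.13
  Dec: +$826.96 → $754.83
  Jan: +$826.96 → $1,581.79
  Feb: +$826.96 − $1,726.05 → $682.70
  Mar: +$826.96 → $1,509.66
  Apr: +$826.96 − $2,608.32 → -$271.70
  May: +$826.96 − $1,726.05 → -$1,170.79
  Jun: +$826.96 → -$343.83
  Jul: +$826.96 − $411.00 → $72.13
  Aug: +$826.96 − $1,726.05 → -$826.96
  Sep: +$826.96 → $0.00
Lowest trial balance = -$1,170.79 (May)
Initial deposit = cushion − low point = $1,653.92 − (-$1,170.79) = $2,824.71

$2,824.71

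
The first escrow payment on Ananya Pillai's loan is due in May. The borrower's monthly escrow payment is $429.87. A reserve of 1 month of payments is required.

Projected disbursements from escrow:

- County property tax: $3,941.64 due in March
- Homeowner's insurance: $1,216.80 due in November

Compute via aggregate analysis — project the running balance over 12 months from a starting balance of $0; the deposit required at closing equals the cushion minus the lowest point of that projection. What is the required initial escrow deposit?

Cushion = 1 × $429.87 = $429.87
Trial balance (start $0, +$429.87 each month, − disbursements):
  May: +$429.87 → $429.87
  Jun: +$429.87 → $859.74
  Jul: +$429.87 → $1,289.61
  Aug: +$429.87 → $1,719.48
  Sep: +$429.87 → $2,149.35
  Oct: +$429.87 → $2,579.22
  Nov: +$429.87 − $1,216.80 → $1,792.29
  Dec: +$429.87 → $2,222.16
  Jan: +$429.87 → $2,652.03
  Feb: +$429.87 → $3,081.90
  Mar: +$429.87 − $3,941.64 → -$429.87
  Apr: +$429.87 → $0.00
Lowest trial balance = -$429.87 (Mar)
Initial deposit = cushion − low point = $429.87 − (-$429.87) = $859.74

$859.74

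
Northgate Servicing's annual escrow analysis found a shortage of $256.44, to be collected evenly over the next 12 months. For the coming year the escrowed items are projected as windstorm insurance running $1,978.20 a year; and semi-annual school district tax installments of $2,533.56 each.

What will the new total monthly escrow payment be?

Windstorm insurance = $1,978.20 annually
School district tax = $2,533.56 × 2 = $5,067.12 annually
Total per year = $1,978.20 + $5,067.12 = $7,045.32
Per month = $7,045.32 ÷ 12 = $587.11
Monthly shortage recovery: $256.44 / 12 = $21.37
New monthly escrow = $587.11 + $21.37 = $608.48

$608.48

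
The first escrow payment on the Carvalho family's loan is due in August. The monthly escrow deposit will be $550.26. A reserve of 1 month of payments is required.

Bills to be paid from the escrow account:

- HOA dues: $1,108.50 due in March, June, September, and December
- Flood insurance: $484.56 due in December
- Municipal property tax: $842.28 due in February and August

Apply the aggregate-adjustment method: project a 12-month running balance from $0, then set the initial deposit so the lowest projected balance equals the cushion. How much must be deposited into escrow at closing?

Cushion = 1 × $550.26 = $550.26
Trial balance (start $0, +$550.26 each month, − disbursements):
  Aug: +$550.26 − $842.28 → -$292.02
  Sep: +$550.26 − $1,108.50 → -$850.26
  Oct: +$550.26 → -$300.00
  Nov: +$550.26 → $250.26
  Dec: +$550.26 − $1,593.06 → -$792.54
  Jan: +$550.26 → -$242.28
  Feb: +$550.26 − $842.28 → -$534.30
  Mar: +$550.26 − $1,108.50 → -$1,092.54
  Apr: +$550.26 → -$542.28
  May: +$550.26 → $7.98
  Jun: +$550.26 − $1,108.50 → -$550.26
  Jul: +$550.26 → $0.00
Lowest trial balance = -$1,092.54 (Mar)
Initial deposit = cushion − low point = $550.26 − (-$1,092.54) = $1,642.80

$1,642.80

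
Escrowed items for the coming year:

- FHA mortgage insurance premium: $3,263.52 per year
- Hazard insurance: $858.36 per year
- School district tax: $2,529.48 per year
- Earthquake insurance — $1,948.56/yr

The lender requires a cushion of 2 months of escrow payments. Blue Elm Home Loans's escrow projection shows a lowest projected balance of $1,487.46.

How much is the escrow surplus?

$54.14

FHA mortgage insurance premium = $3,263.52
Hazard insurance = $858.36
School district tax = $2,529.48
Earthquake insurance = $1,948.56
Total annual escrow = $3,263.52 + $858.36 + $2,529.48 + $1,948.56 = $8,599.92
Monthly escrow = $8,599.92 ÷ 12 = $716.66
Required cushion = 2 × $716.66 = $1,433.32
Surplus = $1,487.46 − $1,433.32 = $54.14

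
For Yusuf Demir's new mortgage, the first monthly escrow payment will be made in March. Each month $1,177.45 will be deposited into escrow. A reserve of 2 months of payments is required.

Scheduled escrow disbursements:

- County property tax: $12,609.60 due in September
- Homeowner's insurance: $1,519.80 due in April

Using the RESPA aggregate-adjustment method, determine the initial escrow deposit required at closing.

Cushion = 2 × $1,177.45 = $2,354.90
Trial balance (start $0, +$1,177.45 each month, − disbursements):
  Mar: +$1,177.45 → $1,177.45
  Apr: +$1,177.45 − $1,519.80 → $835.10
  May: +$1,177.45 → $2,012.55
  Jun: +$1,177.45 → $3,190.00
  Jul: +$1,177.45 → $4,367.45
  Aug: +$1,177.45 → $5,544.90
  Sep: +$1,177.45 − $12,609.60 → -$5,887.25
  Oct: +$1,177.45 → -$4,709.80
  Nov: +$1,177.45 → -$3,532.35
  Dec: +$1,177.45 → -$2,354.90
  Jan: +$1,177.45 → -$1,177.45
  Feb: +$1,177.45 → $0.00
Lowest trial balance = -$5,887.25 (Sep)
Initial deposit = cushion − low point = $2,354.90 − (-$5,887.25) = $8,242.15

$8,242.15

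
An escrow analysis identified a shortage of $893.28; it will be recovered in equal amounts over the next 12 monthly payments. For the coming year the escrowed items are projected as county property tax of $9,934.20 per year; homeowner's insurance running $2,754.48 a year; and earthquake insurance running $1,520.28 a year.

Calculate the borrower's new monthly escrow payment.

County property tax: $9,934.20 annually
Homeowner's insurance: $2,754.48 annually
Earthquake insurance: $1,520.28 annually
Total per year = $14,208.96
Base monthly escrow = $14,208.96 / 12 = $1,184.08
Monthly shortage recovery: $893.28 ÷ 12 = $74.44
Adjusted monthly = $1,184.08 + $74.44 = $1,258.52

$1,258.52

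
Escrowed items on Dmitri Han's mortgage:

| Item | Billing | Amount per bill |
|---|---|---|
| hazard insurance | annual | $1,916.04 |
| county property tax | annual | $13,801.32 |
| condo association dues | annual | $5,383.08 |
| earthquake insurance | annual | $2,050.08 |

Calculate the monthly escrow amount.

Hazard insurance: $1,916.04/yr
County property tax: $13,801.32/yr
Condo association dues: $5,383.08/yr
Earthquake insurance: $2,050.08/yr
Total annual escrow = $23,150.52
Per month = $23,150.52 ÷ 12 = $1,929.21

$1,929.21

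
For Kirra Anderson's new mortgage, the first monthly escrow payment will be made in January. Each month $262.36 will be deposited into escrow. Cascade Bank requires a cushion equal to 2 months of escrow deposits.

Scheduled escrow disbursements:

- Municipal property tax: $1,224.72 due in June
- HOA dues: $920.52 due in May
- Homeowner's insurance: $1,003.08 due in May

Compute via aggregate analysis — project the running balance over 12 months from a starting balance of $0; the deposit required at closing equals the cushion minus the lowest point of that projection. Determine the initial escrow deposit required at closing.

$2,098.88

Cushion = 2 × $262.36 = $524.72
Trial balance (start $0, +$262.36 each month, − disbursements):
  Jan: +$262.36 → $262.36
  Feb: +$262.36 → $524.72
  Mar: +$262.36 → $787.08
  Apr: +$262.36 → $1,049.44
  May: +$262.36 − $1,923.60 → -$611.80
  Jun: +$262.36 − $1,224.72 → -$1,574.16
  Jul: +$262.36 → -$1,311.80
  Aug: +$262.36 → -$1,049.44
  Sep: +$262.36 → -$787.08
  Oct: +$262.36 → -$524.72
  Nov: +$262.36 → -$262.36
  Dec: +$262.36 → $0.00
Lowest trial balance = -$1,574.16 (Jun)
Initial deposit = cushion − low point = $524.72 − (-$1,574.16) = $2,098.88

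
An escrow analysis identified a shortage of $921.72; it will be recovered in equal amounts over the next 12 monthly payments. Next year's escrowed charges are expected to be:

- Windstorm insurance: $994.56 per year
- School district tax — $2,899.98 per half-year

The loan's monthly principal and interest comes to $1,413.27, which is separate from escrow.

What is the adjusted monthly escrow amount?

$643.02

Windstorm insurance = $994.56 per year
School district tax = $2,899.98 × 2 = $5,799.96 per year
Yearly total = $6,794.52
Monthly = $6,794.52 ÷ 12 = $566.21
Monthly shortage recovery: $921.72 / 12 = $76.81
Adjusted monthly = $566.21 + $76.81 = $643.02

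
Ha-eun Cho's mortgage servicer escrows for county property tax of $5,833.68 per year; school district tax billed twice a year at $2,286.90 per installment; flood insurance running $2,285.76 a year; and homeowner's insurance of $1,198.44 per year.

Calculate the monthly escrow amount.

County property tax: $5,833.68
School district tax: $2,286.90 × 2 = $4,573.80
Flood insurance: $2,285.76
Homeowner's insurance: $1,198.44
Yearly total = $5,833.68 + $4,573.80 + $2,285.76 + $1,198.44 = $13,891.68
Monthly escrow = $13,891.68 ÷ 12 = $1,157.64

$1,157.64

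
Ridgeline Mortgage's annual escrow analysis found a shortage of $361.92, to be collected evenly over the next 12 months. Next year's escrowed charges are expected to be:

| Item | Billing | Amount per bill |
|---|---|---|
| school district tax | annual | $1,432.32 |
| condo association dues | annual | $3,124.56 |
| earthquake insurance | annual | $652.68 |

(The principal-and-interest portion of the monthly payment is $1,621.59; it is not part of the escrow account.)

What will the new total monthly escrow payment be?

School district tax = $1,432.32/yr
Condo association dues = $3,124.56/yr
Earthquake insurance = $652.68/yr
Yearly total = $1,432.32 + $3,124.56 + $652.68 = $5,209.56
Base monthly escrow = $5,209.56 / 12 = $434.13
Shortage spread = $361.92 / 12 = $30.16/mo
Adjusted monthly = $434.13 + $30.16 = $464.29

$464.29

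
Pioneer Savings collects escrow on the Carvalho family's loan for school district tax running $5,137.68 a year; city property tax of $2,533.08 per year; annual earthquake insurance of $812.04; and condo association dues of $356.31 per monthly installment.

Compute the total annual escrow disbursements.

School district tax — $5,137.68
City property tax — $2,533.08
Earthquake insurance — $812.04
Condo association dues — $356.31 × 12 = $4,275.72
Total annual escrow = $5,137.68 + $2,533.08 + $812.04 + $4,275.72 = $12,758.52

$12,758.52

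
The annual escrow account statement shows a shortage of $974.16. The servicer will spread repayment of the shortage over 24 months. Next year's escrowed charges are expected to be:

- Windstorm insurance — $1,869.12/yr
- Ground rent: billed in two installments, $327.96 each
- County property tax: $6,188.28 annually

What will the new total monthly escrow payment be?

$766.70

Windstorm insurance: $1,869.12/yr
Ground rent: $327.96 × 2 = $655.92/yr
County property tax: $6,188.28/yr
Yearly total = $8,713.32
Per month = $8,713.32 ÷ 12 = $726.11
Shortage per month = $974.16 / 24 = $40.59
New monthly escrow = $726.11 + $40.59 = $766.70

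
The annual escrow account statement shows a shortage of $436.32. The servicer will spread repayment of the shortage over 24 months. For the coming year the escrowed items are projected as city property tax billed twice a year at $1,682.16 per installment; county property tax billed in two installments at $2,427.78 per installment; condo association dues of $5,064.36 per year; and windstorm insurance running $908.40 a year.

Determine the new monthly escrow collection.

City property tax: $1,682.16 × 2 = $3,364.32 annually
County property tax: $2,427.78 × 2 = $4,855.56 annually
Condo association dues: $5,064.36 annually
Windstorm insurance: $908.40 annually
Annual escrow total = $3,364.32 + $4,855.56 + $5,064.36 + $908.40 = $14,192.64
Monthly = $14,192.64 ÷ 12 = $1,182.72
Shortage spread = $436.32 ÷ 24 = $18.18/mo
Adjusted monthly = $1,182.72 + $18.18 = $1,200.90

$1,200.90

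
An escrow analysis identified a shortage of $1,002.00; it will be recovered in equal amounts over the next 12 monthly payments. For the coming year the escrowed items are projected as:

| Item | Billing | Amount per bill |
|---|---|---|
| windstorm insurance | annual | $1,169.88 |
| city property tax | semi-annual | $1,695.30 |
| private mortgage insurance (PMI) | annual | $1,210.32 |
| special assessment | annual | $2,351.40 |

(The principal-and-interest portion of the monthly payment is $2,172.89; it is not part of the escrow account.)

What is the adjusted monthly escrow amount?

Windstorm insurance: $1,169.88/yr
City property tax: $1,695.30 × 2 = $3,390.60/yr
Private mortgage insurance (PMI): $1,210.32/yr
Special assessment: $2,351.40/yr
Total per year = $1,169.88 + $3,390.60 + $1,210.32 + $2,351.40 = $8,122.20
Monthly escrow = $8,122.20 ÷ 12 = $676.85
Shortage spread = $1,002.00 / 12 = $83.50/mo
New monthly escrow = $676.85 + $83.50 = $760.35

$760.35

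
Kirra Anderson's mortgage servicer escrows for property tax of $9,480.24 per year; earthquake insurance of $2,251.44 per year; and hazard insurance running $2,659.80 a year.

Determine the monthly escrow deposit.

$1,199.29

Property tax: $9,480.24 annually
Earthquake insurance: $2,251.44 annually
Hazard insurance: $2,659.80 annually
Total annual escrow = $9,480.24 + $2,251.44 + $2,659.80 = $14,391.48
Per month = $14,391.48 ÷ 12 = $1,199.29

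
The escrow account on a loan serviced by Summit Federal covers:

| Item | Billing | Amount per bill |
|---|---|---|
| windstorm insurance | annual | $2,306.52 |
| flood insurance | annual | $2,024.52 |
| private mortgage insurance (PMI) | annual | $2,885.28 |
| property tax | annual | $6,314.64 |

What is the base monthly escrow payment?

Windstorm insurance = $2,306.52 per year
Flood insurance = $2,024.52 per year
Private mortgage insurance (PMI) = $2,885.28 per year
Property tax = $6,314.64 per year
Total annual escrow = $2,306.52 + $2,024.52 + $2,885.28 + $6,314.64 = $13,530.96
Base monthly escrow = $13,530.96 / 12 = $1,127.58

$1,127.58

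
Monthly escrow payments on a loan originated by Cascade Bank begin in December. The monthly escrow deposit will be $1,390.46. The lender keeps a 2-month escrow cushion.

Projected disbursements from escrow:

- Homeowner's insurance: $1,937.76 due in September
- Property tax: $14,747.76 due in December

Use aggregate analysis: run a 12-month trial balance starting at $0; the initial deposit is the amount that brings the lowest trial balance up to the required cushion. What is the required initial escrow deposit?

Cushion = 2 × $1,390.46 = $2,780.92
Trial balance (start $0, +$1,390.46 each month, − disbursements):
  Dec: +$1,390.46 − $14,747.76 → -$13,357.30
  Jan: +$1,390.46 → -$11,966.84
  Feb: +$1,390.46 → -$10,576.38
  Mar: +$1,390.46 → -$9,185.92
  Apr: +$1,390.46 → -$7,795.46
  May: +$1,390.46 → -$6,405.00
  Jun: +$1,390.46 → -$5,014.54
  Jul: +$1,390.46 → -$3,624.08
  Aug: +$1,390.46 → -$2,233.62
  Sep: +$1,390.46 − $1,937.76 → -$2,780.92
  Oct: +$1,390.46 → -$1,390.46
  Nov: +$1,390.46 → $0.00
Lowest trial balance = -$13,357.30 (Dec)
Initial deposit = cushion − low point = $2,780.92 − (-$13,357.30) = $16,138.22

$16,138.22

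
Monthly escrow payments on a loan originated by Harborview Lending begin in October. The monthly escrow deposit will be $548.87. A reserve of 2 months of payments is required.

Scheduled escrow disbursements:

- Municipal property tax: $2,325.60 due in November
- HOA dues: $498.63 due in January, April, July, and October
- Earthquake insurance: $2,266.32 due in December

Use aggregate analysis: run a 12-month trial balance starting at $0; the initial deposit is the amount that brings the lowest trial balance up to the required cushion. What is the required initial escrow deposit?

Cushion = 2 × $548.87 = $1,097.74
Trial balance (start $0, +$548.87 each month, − disbursements):
  Oct: +$548.87 − $498.63 → $50.24
  Nov: +$548.87 − $2,325.60 → -$1,726.49
  Dec: +$548.87 − $2,266.32 → -$3,443.94
  Jan: +$548.87 − $498.63 → -$3,393.70
  Feb: +$548.87 → -$2,844.83
  Mar: +$548.87 → -$2,295.96
  Apr: +$548.87 − $498.63 → -$2,245.72
  May: +$548.87 → -$1,696.85
  Jun: +$548.87 → -$1,147.98
  Jul: +$548.87 − $498.63 → -$1,097.74
  Aug: +$548.87 → -$548.87
  Sep: +$548.87 → $0.00
Lowest trial balance = -$3,443.94 (Dec)
Initial deposit = cushion − low point = $1,097.74 − (-$3,443.94) = $4,541.68

$4,541.68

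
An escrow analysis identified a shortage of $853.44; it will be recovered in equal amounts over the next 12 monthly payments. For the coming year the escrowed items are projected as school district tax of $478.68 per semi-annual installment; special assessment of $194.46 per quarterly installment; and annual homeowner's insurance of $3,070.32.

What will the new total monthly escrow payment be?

School district tax = $478.68 × 2 = $957.36
Special assessment = $194.46 × 4 = $777.84
Homeowner's insurance = $3,070.32
Combined annual = $957.36 + $777.84 + $3,070.32 = $4,805.52
Per month = $4,805.52 / 12 = $400.46
Monthly shortage recovery: $853.44 ÷ 12 = $71.12
Adjusted monthly = $400.46 + $71.12 = $471.58

$471.58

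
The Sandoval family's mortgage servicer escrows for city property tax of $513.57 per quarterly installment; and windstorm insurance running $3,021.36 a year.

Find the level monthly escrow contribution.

$422.97

City property tax — $513.57 × 4 = $2,054.28 annually
Windstorm insurance — $3,021.36 annually
Total annual escrow = $2,054.28 + $3,021.36 = $5,075.64
Monthly = $5,075.64 / 12 = $422.97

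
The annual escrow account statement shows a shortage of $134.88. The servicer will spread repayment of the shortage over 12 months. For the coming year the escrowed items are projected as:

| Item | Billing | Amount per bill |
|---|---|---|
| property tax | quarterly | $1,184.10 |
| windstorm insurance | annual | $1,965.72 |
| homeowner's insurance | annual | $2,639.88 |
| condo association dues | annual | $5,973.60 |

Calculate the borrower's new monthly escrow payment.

$1,287.54

Property tax: $1,184.10 × 4 = $4,736.40
Windstorm insurance: $1,965.72
Homeowner's insurance: $2,639.88
Condo association dues: $5,973.60
Yearly total = $4,736.40 + $1,965.72 + $2,639.88 + $5,973.60 = $15,315.60
Monthly = $15,315.60 ÷ 12 = $1,276.30
Shortage spread = $134.88 / 12 = $11.24/mo
New monthly escrow = $1,276.30 + $11.24 = $1,287.54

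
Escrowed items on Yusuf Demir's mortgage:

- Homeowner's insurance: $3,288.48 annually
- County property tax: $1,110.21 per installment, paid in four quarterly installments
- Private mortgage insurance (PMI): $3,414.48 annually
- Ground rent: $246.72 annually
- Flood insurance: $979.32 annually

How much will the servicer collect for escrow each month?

Homeowner's insurance — $3,288.48
County property tax — $1,110.21 × 4 = $4,440.84
Private mortgage insurance (PMI) — $3,414.48
Ground rent — $246.72
Flood insurance — $979.32
Annual escrow total = $12,369.84
Base monthly escrow = $12,369.84 ÷ 12 = $1,030.82

$1,030.82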